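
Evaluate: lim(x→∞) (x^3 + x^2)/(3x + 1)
This is an ∞/∞ indeterminate form.

Apply L'Hôpital's rule: differentiate numerator and denominator separately.
  f(x) = x^3 + x^2   ⇒   f'(x) = 3·x^2 + 2·x
  g(x) = 3·x + 1   ⇒   g'(x) = 3
  lim(x→∞) f'(x)/g'(x) = lim(x→∞) (3·x^2 + 2·x)/(3)
  = ∞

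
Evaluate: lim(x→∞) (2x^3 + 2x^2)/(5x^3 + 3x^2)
This is an ∞/∞ indeterminate form.

Apply L'Hôpital's rule: differentiate numerator and denominator separately.
  f(x) = 2·x^3 + 2·x^2   ⇒   f'(x) = 6·x^2 + 4·x
  g(x) = 5·x^3 + 3·x^2   ⇒   g'(x) = 15·x^2 + 6·x
  lim(x→∞) f'(x)/g'(x) = lim(x→∞) (6·x^2 + 4·x)/(15·x^2 + 6·x)
  = 2/5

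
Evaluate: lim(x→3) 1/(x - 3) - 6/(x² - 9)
This is an ∞-∞ indeterminate form.

Combine fractions or rationalize to convert ∞-∞ to 0/0 form:
  lim(x→3) 1/(x - 3) - 6/(x² - 9) = 1/6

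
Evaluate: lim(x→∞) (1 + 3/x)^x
This is an exponential indeterminate form.

For exponential indeterminate forms, take the natural log:
  Let L = lim(x→∞) (1 + 3/x)^x
  Then ln(L) = lim(x→∞) [exponent × ln(base)]
  Evaluate using L'Hôpital or standard limits, then exponentiate.
  L = e^(3)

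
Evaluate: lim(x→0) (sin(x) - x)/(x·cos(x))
This is a 0/0 indeterminate form.

Apply L'Hôpital's rule: differentiate numerator and denominator separately.
  f(x) = -x + sin(x)   ⇒   f'(x) = cos(x) - 1
  g(x) = x·cos(x)   ⇒   g'(x) = -x·sin(x) + cos(x)
  lim(x→0) f'(x)/g'(x) = lim(x→0) (cos(x) - 1)/(-x·sin(x) + cos(x))
  = 0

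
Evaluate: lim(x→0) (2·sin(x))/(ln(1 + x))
This is a 0/0 indeterminate form.

Apply L'Hôpital's rule: differentiate numerator and denominator separately.
  f(x) = 2·sin(x)   ⇒   f'(x) = 2·cos(x)
  g(x) = ln(x + 1)   ⇒   g'(x) = 1/(x + 1)
  lim(x→0) f'(x)/g'(x) = lim(x→0) (2·cos(x))/(1/(x + 1))
  = 2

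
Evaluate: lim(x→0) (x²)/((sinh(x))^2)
This is a 0/0 indeterminate form.

Apply L'Hôpital's rule: differentiate numerator and denominator separately.
  f(x) = x^2   ⇒   f'(x) = 2·x
  g(x) = sinh(x)^2   ⇒   g'(x) = 2·sinh(x)·cosh(x)
  lim(x→0) f'(x)/g'(x) = lim(x→0) (2·x)/(2·sinh(x)·cosh(x))
  = 1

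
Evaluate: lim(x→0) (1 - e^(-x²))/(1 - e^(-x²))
This is a 0/0 indeterminate form.

Apply L'Hôpital's rule: differentiate numerator and denominator separately.
  f(x) = 1 - e^(-x^2)   ⇒   f'(x) = 2·x·e^(-x^2)
  g(x) = 1 - e^(-x^2)   ⇒   g'(x) = 2·x·e^(-x^2)
  lim(x→0) f'(x)/g'(x) = lim(x→0) (2·x·e^(-x^2))/(2·x·e^(-x^2))
  = 1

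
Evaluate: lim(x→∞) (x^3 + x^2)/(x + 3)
This is an ∞/∞ indeterminate form.

Apply L'Hôpital's rule: differentiate numerator and denominator separately.
  f(x) = x^3 + x^2   ⇒   f'(x) = 3·x^2 + 2·x
  g(x) = x + 3   ⇒   g'(x) = 1
  lim(x→∞) f'(x)/g'(x) = lim(x→∞) (3·x^2 + 2·x)/(1)
  = ∞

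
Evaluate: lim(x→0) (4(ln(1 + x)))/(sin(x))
This is a 0/0 indeterminate form.

Apply L'Hôpital's rule: differentiate numerator and denominator separately.
  f(x) = 4·ln(x + 1)   ⇒   f'(x) = 4/(x + 1)
  g(x) = sin(x)   ⇒   g'(x) = cos(x)
  lim(x→0) f'(x)/g'(x) = lim(x→0) (4/(x + 1))/(cos(x))
  = 4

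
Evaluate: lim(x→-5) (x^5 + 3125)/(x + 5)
This is a standard limit.

Factor or rationalize the expression:
  lim(x→-5) (x^5 + 3125)/(x + 5) = 3125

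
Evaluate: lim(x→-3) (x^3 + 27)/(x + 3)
This is a standard limit.

Factor or rationalize the expression:
  lim(x→-3) (x^3 + 27)/(x + 3) = 27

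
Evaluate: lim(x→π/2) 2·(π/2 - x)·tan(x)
This is a 0·∞ indeterminate form.

Rewrite 0·∞ as a quotient (0/0 or ∞/∞ form), then apply L'Hôpital's rule:
  lim(x→π/2) 2·(π/2 - x)·tan(x) = 2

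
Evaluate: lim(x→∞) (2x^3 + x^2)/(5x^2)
This is an ∞/∞ indeterminate form.

Apply L'Hôpital's rule: differentiate numerator and denominator separately.
  f(x) = 2·x^3 + x^2   ⇒   f'(x) = 6·x^2 + 2·x
  g(x) = 5·x^2   ⇒   g'(x) = 10·x
  lim(x→∞) f'(x)/g'(x) = lim(x→∞) (6·x^2 + 2·x)/(10·x)
  = ∞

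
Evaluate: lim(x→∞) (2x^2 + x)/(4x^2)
This is an ∞/∞ indeterminate form.

Apply L'Hôpital's rule: differentiate numerator and denominator separately.
  f(x) = 2·x^2 + x   ⇒   f'(x) = 4·x + 1
  g(x) = 4·x^2   ⇒   g'(x) = 8·x
  lim(x→∞) f'(x)/g'(x) = lim(x→∞) (4·x + 1)/(8·x)
  = 1/2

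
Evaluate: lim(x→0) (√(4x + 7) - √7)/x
This is a standard limit.

Factor or rationalize the expression:
  lim(x→0) (√(4x + 7) - √7)/x = 2·sqrt(7)/7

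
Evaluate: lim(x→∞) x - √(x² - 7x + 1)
This is an ∞-∞ indeterminate form.

Combine fractions or rationalize to convert ∞-∞ to 0/0 form:
  lim(x→∞) x - √(x² - 7x + 1) = 7/2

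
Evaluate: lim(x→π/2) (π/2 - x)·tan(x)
This is a 0·∞ indeterminate form.

Rewrite 0·∞ as a quotient (0/0 or ∞/∞ form), then apply L'Hôpital's rule:
  lim(x→π/2) (π/2 - x)·tan(x) = 1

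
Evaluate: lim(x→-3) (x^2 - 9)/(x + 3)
This is a standard limit.

Factor or rationalize the expression:
  lim(x→-3) (x^2 - 9)/(x + 3) = -6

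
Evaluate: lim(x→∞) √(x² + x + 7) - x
This is an ∞-∞ indeterminate form.

Combine fractions or rationalize to convert ∞-∞ to 0/0 form:
  lim(x→∞) √(x² + x + 7) - x = 1/2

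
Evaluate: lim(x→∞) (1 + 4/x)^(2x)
This is an exponential indeterminate form.

For exponential indeterminate forms, take the natural log:
  Let L = lim(x→∞) (1 + 4/x)^(2x)
  Then ln(L) = lim(x→∞) [exponent × ln(base)]
  Evaluate using L'Hôpital or standard limits, then exponentiate.
  L = e^(8)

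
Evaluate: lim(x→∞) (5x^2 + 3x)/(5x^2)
This is an ∞/∞ indeterminate form.

Apply L'Hôpital's rule: differentiate numerator and denominator separately.
  f(x) = 5·x^2 + 3·x   ⇒   f'(x) = 10·x + 3
  g(x) = 5·x^2   ⇒   g'(x) = 10·x
  lim(x→∞) f'(x)/g'(x) = lim(x→∞) (10·x + 3)/(10·x)
  = 1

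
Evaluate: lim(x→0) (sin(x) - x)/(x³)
This is a 0/0 indeterminate form.

Apply L'Hôpital's rule: differentiate numerator and denominator separately.
  f(x) = -x + sin(x)   ⇒   f'(x) = cos(x) - 1
  g(x) = x^3   ⇒   g'(x) = 3·x^2
  lim(x→0) f'(x)/g'(x) = lim(x→0) (cos(x) - 1)/(3·x^2)
  = -1/6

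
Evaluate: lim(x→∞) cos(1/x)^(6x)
This is an exponential indeterminate form.

For exponential indeterminate forms, take the natural log:
  Let L = lim(x→∞) cos(1/x)^(6x)
  Then ln(L) = lim(x→∞) [exponent × ln(base)]
  Evaluate using L'Hôpital or standard limits, then exponentiate.
  L = 1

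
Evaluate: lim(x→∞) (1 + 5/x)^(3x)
This is an exponential indeterminate form.

For exponential indeterminate forms, take the natural log:
  Let L = lim(x→∞) (1 + 5/x)^(3x)
  Then ln(L) = lim(x→∞) [exponent × ln(base)]
  Evaluate using L'Hôpital or standard limits, then exponentiate.
  L = e^(15)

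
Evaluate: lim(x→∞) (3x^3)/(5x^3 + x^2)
This is an ∞/∞ indeterminate form.

Apply L'Hôpital's rule: differentiate numerator and denominator separately.
  f(x) = 3·x^3   ⇒   f'(x) = 9·x^2
  g(x) = 5·x^3 + x^2   ⇒   g'(x) = 15·x^2 + 2·x
  lim(x→∞) f'(x)/g'(x) = lim(x→∞) (9·x^2)/(15·x^2 + 2·x)
  = 3/5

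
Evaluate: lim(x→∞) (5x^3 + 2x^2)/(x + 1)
This is an ∞/∞ indeterminate form.

Apply L'Hôpital's rule: differentiate numerator and denominator separately.
  f(x) = 5·x^3 + 2·x^2   ⇒   f'(x) = 15·x^2 + 4·x
  g(x) = x + 1   ⇒   g'(x) = 1
  lim(x→∞) f'(x)/g'(x) = lim(x→∞) (15·x^2 + 4·x)/(1)
  = ∞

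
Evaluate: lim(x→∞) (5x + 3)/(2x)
This is an ∞/∞ indeterminate form.

Apply L'Hôpital's rule: differentiate numerator and denominator separately.
  f(x) = 5·x + 3   ⇒   f'(x) = 5
  g(x) = 2·x   ⇒   g'(x) = 2
  lim(x→∞) f'(x)/g'(x) = lim(x→∞) (5)/(2)
  = 5/2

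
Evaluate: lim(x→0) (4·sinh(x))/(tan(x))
This is a 0/0 indeterminate form.

Apply L'Hôpital's rule: differentiate numerator and denominator separately.
  f(x) = 4·sinh(x)   ⇒   f'(x) = 4·cosh(x)
  g(x) = tan(x)   ⇒   g'(x) = tan(x)^2 + 1
  lim(x→0) f'(x)/g'(x) = lim(x→0) (4·cosh(x))/(tan(x)^2 + 1)
  = 4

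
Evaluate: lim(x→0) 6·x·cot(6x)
This is a 0·∞ indeterminate form.

Rewrite 0·∞ as a quotient (0/0 or ∞/∞ form), then apply L'Hôpital's rule:
  lim(x→0) 6·x·cot(6x) = 1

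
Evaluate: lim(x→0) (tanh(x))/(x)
This is a 0/0 indeterminate form.

Apply L'Hôpital's rule: differentiate numerator and denominator separately.
  f(x) = tanh(x)   ⇒   f'(x) = 1 - tanh(x)^2
  g(x) = x   ⇒   g'(x) = 1
  lim(x→0) f'(x)/g'(x) = lim(x→0) (1 - tanh(x)^2)/(1)
  = 1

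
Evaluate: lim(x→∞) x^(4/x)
This is an exponential indeterminate form.

For exponential indeterminate forms, take the natural log:
  Let L = lim(x→∞) x^(4/x)
  Then ln(L) = lim(x→∞) [exponent × ln(base)]
  Evaluate using L'Hôpital or standard limits, then exponentiate.
  L = 1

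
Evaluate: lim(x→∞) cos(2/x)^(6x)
This is an exponential indeterminate form.

For exponential indeterminate forms, take the natural log:
  Let L = lim(x→∞) cos(2/x)^(6x)
  Then ln(L) = lim(x→∞) [exponent × ln(base)]
  Evaluate using L'Hôpital or standard limits, then exponentiate.
  L = 1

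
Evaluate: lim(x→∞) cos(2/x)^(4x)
This is an exponential indeterminate form.

For exponential indeterminate forms, take the natural log:
  Let L = lim(x→∞) cos(2/x)^(4x)
  Then ln(L) = lim(x→∞) [exponent × ln(base)]
  Evaluate using L'Hôpital or standard limits, then exponentiate.
  L = 1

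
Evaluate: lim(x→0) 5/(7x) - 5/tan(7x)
This is an ∞-∞ indeterminate form.

Combine fractions or rationalize to convert ∞-∞ to 0/0 form:
  lim(x→0) 5/(7x) - 5/tan(7x) = 0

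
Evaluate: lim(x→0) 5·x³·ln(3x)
This is a 0·∞ indeterminate form.

Rewrite 0·∞ as a quotient (0/0 or ∞/∞ form), then apply L'Hôpital's rule:
  lim(x→0) 5·x³·ln(3x) = 0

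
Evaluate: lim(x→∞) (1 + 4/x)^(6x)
This is an exponential indeterminate form.

For exponential indeterminate forms, take the natural log:
  Let L = lim(x→∞) (1 + 4/x)^(6x)
  Then ln(L) = lim(x→∞) [exponent × ln(base)]
  Evaluate using L'Hôpital or standard limits, then exponentiate.
  L = e^(24)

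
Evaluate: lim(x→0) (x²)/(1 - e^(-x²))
This is a 0/0 indeterminate form.

Apply L'Hôpital's rule: differentiate numerator and denominator separately.
  f(x) = x^2   ⇒   f'(x) = 2·x
  g(x) = 1 - e^(-x^2)   ⇒   g'(x) = 2·x·e^(-x^2)
  lim(x→0) f'(x)/g'(x) = lim(x→0) (2·x)/(2·x·e^(-x^2))
  = 1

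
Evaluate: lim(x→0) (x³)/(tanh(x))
This is a 0/0 indeterminate form.

Apply L'Hôpital's rule: differentiate numerator and denominator separately.
  f(x) = x^3   ⇒   f'(x) = 3·x^2
  g(x) = tanh(x)   ⇒   g'(x) = 1 - tanh(x)^2
  lim(x→0) f'(x)/g'(x) = lim(x→0) (3·x^2)/(1 - tanh(x)^2)
  = 0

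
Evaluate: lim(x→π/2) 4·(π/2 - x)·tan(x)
This is a 0·∞ indeterminate form.

Rewrite 0·∞ as a quotient (0/0 or ∞/∞ form), then apply L'Hôpital's rule:
  lim(x→π/2) 4·(π/2 - x)·tan(x) = 4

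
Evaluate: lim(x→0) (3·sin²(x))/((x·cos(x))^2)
This is a 0/0 indeterminate form.

Apply L'Hôpital's rule: differentiate numerator and denominator separately.
  f(x) = 3·sin(x)^2   ⇒   f'(x) = 6·sin(x)·cos(x)
  g(x) = x^2·cos(x)^2   ⇒   g'(x) = -2·x^2·sin(x)·cos(x) + 2·x·cos(x)^2
  lim(x→0) f'(x)/g'(x) = lim(x→0) (6·sin(x)·cos(x))/(-2·x^2·sin(x)·cos(x) + 2·x·cos(x)^2)
  = 3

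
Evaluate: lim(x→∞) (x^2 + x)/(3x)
This is an ∞/∞ indeterminate form.

Apply L'Hôpital's rule: differentiate numerator and denominator separately.
  f(x) = x^2 + x   ⇒   f'(x) = 2·x + 1
  g(x) = 3·x   ⇒   g'(x) = 3
  lim(x→∞) f'(x)/g'(x) = lim(x→∞) (2·x + 1)/(3)
  = ∞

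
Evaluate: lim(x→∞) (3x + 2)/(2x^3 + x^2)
This is an ∞/∞ indeterminate form.

Apply L'Hôpital's rule: differentiate numerator and denominator separately.
  f(x) = 3·x + 2   ⇒   f'(x) = 3
  g(x) = 2·x^3 + x^2   ⇒   g'(x) = 6·x^2 + 2·x
  lim(x→∞) f'(x)/g'(x) = lim(x→∞) (3)/(6·x^2 + 2·x)
  = 0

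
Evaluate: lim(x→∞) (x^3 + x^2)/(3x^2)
This is an ∞/∞ indeterminate form.

Apply L'Hôpital's rule: differentiate numerator and denominator separately.
  f(x) = x^3 + x^2   ⇒   f'(x) = 3·x^2 + 2·x
  g(x) = 3·x^2   ⇒   g'(x) = 6·x
  lim(x→∞) f'(x)/g'(x) = lim(x→∞) (3·x^2 + 2·x)/(6·x)
  = ∞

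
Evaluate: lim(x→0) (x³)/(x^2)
This is a 0/0 indeterminate form.

Apply L'Hôpital's rule: differentiate numerator and denominator separately.
  f(x) = x^3   ⇒   f'(x) = 3·x^2
  g(x) = x^2   ⇒   g'(x) = 2·x
  lim(x→0) f'(x)/g'(x) = lim(x→0) (3·x^2)/(2·x)
  = 0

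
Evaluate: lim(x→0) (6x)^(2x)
This is an exponential indeterminate form.

For exponential indeterminate forms, take the natural log:
  Let L = lim(x→0) (6x)^(2x)
  Then ln(L) = lim(x→0) [exponent × ln(base)]
  Evaluate using L'Hôpital or standard limits, then exponentiate.
  L = 1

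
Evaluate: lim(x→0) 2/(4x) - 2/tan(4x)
This is an ∞-∞ indeterminate form.

Combine fractions or rationalize to convert ∞-∞ to 0/0 form:
  lim(x→0) 2/(4x) - 2/tan(4x) = 0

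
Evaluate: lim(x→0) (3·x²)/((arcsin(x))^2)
This is a 0/0 indeterminate form.

Apply L'Hôpital's rule: differentiate numerator and denominator separately.
  f(x) = 3·x^2   ⇒   f'(x) = 6·x
  g(x) = asin(x)^2   ⇒   g'(x) = 2·asin(x)/sqrt(1 - x^2)
  lim(x→0) f'(x)/g'(x) = lim(x→0) (6·x)/(2·asin(x)/sqrt(1 - x^2))
  = 3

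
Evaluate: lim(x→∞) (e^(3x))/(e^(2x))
This is an ∞/∞ indeterminate form.

Apply L'Hôpital's rule: differentiate numerator and denominator separately.
  f(x) = e^(3·x)   ⇒   f'(x) = 3·e^(3·x)
  g(x) = e^(2·x)   ⇒   g'(x) = 2·e^(2·x)
  lim(x→∞) f'(x)/g'(x) = lim(x→∞) (3·e^(3·x))/(2·e^(2·x))
  = ∞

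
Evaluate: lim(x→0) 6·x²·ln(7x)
This is a 0·∞ indeterminate form.

Rewrite 0·∞ as a quotient (0/0 or ∞/∞ form), then apply L'Hôpital's rule:
  lim(x→0) 6·x²·ln(7x) = 0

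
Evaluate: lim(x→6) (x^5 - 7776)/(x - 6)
This is a standard limit.

Factor or rationalize the expression:
  lim(x→6) (x^5 - 7776)/(x - 6) = 6480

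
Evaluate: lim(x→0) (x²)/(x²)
This is a 0/0 indeterminate form.

Apply L'Hôpital's rule: differentiate numerator and denominator separately.
  f(x) = x^2   ⇒   f'(x) = 2·x
  g(x) = x^2   ⇒   g'(x) = 2·x
  lim(x→0) f'(x)/g'(x) = lim(x→0) (2·x)/(2·x)
  = 1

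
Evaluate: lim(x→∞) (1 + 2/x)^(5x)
This is an exponential indeterminate form.

For exponential indeterminate forms, take the natural log:
  Let L = lim(x→∞) (1 + 2/x)^(5x)
  Then ln(L) = lim(x→∞) [exponent × ln(base)]
  Evaluate using L'Hôpital or standard limits, then exponentiate.
  L = e^(10)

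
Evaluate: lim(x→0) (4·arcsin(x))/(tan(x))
This is a 0/0 indeterminate form.

Apply L'Hôpital's rule: differentiate numerator and denominator separately.
  f(x) = 4·asin(x)   ⇒   f'(x) = 4/sqrt(1 - x^2)
  g(x) = tan(x)   ⇒   g'(x) = tan(x)^2 + 1
  lim(x→0) f'(x)/g'(x) = lim(x→0) (4/sqrt(1 - x^2))/(tan(x)^2 + 1)
  = 4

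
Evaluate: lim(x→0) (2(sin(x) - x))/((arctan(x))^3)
This is a 0/0 indeterminate form.

Apply L'Hôpital's rule: differentiate numerator and denominator separately.
  f(x) = -2·x + 2·sin(x)   ⇒   f'(x) = 2·cos(x) - 2
  g(x) = atan(x)^3   ⇒   g'(x) = 3·atan(x)^2/(x^2 + 1)
  lim(x→0) f'(x)/g'(x) = lim(x→0) (2·cos(x) - 2)/(3·atan(x)^2/(x^2 + 1))
  = -1/3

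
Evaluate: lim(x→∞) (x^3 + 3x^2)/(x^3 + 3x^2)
This is an ∞/∞ indeterminate form.

Apply L'Hôpital's rule: differentiate numerator and denominator separately.
  f(x) = x^3 + 3·x^2   ⇒   f'(x) = 3·x^2 + 6·x
  g(x) = x^3 + 3·x^2   ⇒   g'(x) = 3·x^2 + 6·x
  lim(x→∞) f'(x)/g'(x) = lim(x→∞) (3·x^2 + 6·x)/(3·x^2 + 6·x)
  = 1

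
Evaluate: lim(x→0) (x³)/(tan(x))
This is a 0/0 indeterminate form.

Apply L'Hôpital's rule: differentiate numerator and denominator separately.
  f(x) = x^3   ⇒   f'(x) = 3·x^2
  g(x) = tan(x)   ⇒   g'(x) = tan(x)^2 + 1
  lim(x→0) f'(x)/g'(x) = lim(x→0) (3·x^2)/(tan(x)^2 + 1)
  = 0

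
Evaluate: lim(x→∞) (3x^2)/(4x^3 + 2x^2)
This is an ∞/∞ indeterminate form.

Apply L'Hôpital's rule: differentiate numerator and denominator separately.
  f(x) = 3·x^2   ⇒   f'(x) = 6·x
  g(x) = 4·x^3 + 2·x^2   ⇒   g'(x) = 12·x^2 + 4·x
  lim(x→∞) f'(x)/g'(x) = lim(x→∞) (6·x)/(12·x^2 + 4·x)
  = 0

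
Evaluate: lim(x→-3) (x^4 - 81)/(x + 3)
This is a standard limit.

Factor or rationalize the expression:
  lim(x→-3) (x^4 - 81)/(x + 3) = -108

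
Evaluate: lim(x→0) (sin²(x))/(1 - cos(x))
This is a 0/0 indeterminate form.

Apply L'Hôpital's rule: differentiate numerator and denominator separately.
  f(x) = sin(x)^2   ⇒   f'(x) = 2·sin(x)·cos(x)
  g(x) = 1 - cos(x)   ⇒   g'(x) = sin(x)
  lim(x→0) f'(x)/g'(x) = lim(x→0) (2·sin(x)·cos(x))/(sin(x))
  = 2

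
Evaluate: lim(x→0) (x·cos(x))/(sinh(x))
This is a 0/0 indeterminate form.

Apply L'Hôpital's rule: differentiate numerator and denominator separately.
  f(x) = x·cos(x)   ⇒   f'(x) = -x·sin(x) + cos(x)
  g(x) = sinh(x)   ⇒   g'(x) = cosh(x)
  lim(x→0) f'(x)/g'(x) = lim(x→0) (-x·sin(x) + cos(x))/(cosh(x))
  = 1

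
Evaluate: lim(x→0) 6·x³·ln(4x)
This is a 0·∞ indeterminate form.

Rewrite 0·∞ as a quotient (0/0 or ∞/∞ form), then apply L'Hôpital's rule:
  lim(x→0) 6·x³·ln(4x) = 0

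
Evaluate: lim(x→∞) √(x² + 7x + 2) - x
This is an ∞-∞ indeterminate form.

Combine fractions or rationalize to convert ∞-∞ to 0/0 form:
  lim(x→∞) √(x² + 7x + 2) - x = 7/2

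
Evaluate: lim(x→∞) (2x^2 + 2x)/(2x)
This is an ∞/∞ indeterminate form.

Apply L'Hôpital's rule: differentiate numerator and denominator separately.
  f(x) = 2·x^2 + 2·x   ⇒   f'(x) = 4·x + 2
  g(x) = 2·x   ⇒   g'(x) = 2
  lim(x→∞) f'(x)/g'(x) = lim(x→∞) (4·x + 2)/(2)
  = ∞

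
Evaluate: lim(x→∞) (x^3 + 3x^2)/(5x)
This is an ∞/∞ indeterminate form.

Apply L'Hôpital's rule: differentiate numerator and denominator separately.
  f(x) = x^3 + 3·x^2   ⇒   f'(x) = 3·x^2 + 6·x
  g(x) = 5·x   ⇒   g'(x) = 5
  lim(x→∞) f'(x)/g'(x) = lim(x→∞) (3·x^2 + 6·x)/(5)
  = ∞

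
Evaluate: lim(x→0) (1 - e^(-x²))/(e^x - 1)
This is a 0/0 indeterminate form.

Apply L'Hôpital's rule: differentiate numerator and denominator separately.
  f(x) = 1 - e^(-x^2)   ⇒   f'(x) = 2·x·e^(-x^2)
  g(x) = e^(x) - 1   ⇒   g'(x) = e^(x)
  lim(x→0) f'(x)/g'(x) = lim(x→0) (2·x·e^(-x^2))/(e^(x))
  = 0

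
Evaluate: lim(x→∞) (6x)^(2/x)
This is an exponential indeterminate form.

For exponential indeterminate forms, take the natural log:
  Let L = lim(x→∞) (6x)^(2/x)
  Then ln(L) = lim(x→∞) [exponent × ln(base)]
  Evaluate using L'Hôpital or standard limits, then exponentiate.
  L = 1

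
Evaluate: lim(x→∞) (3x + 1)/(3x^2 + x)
This is an ∞/∞ indeterminate form.

Apply L'Hôpital's rule: differentiate numerator and denominator separately.
  f(x) = 3·x + 1   ⇒   f'(x) = 3
  g(x) = 3·x^2 + x   ⇒   g'(x) = 6·x + 1
  lim(x→∞) f'(x)/g'(x) = lim(x→∞) (3)/(6·x + 1)
  = 0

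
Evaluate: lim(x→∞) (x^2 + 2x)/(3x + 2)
This is an ∞/∞ indeterminate form.

Apply L'Hôpital's rule: differentiate numerator and denominator separately.
  f(x) = x^2 + 2·x   ⇒   f'(x) = 2·x + 2
  g(x) = 3·x + 2   ⇒   g'(x) = 3
  lim(x→∞) f'(x)/g'(x) = lim(x→∞) (2·x + 2)/(3)
  = ∞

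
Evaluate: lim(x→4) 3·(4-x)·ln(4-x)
This is a 0·∞ indeterminate form.

Rewrite 0·∞ as a quotient (0/0 or ∞/∞ form), then apply L'Hôpital's rule:
  lim(x→4) 3·(4-x)·ln(4-x) = 0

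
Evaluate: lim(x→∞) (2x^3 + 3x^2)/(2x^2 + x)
This is an ∞/∞ indeterminate form.

Apply L'Hôpital's rule: differentiate numerator and denominator separately.
  f(x) = 2·x^3 + 3·x^2   ⇒   f'(x) = 6·x^2 + 6·x
  g(x) = 2·x^2 + x   ⇒   g'(x) = 4·x + 1
  lim(x→∞) f'(x)/g'(x) = lim(x→∞) (6·x^2 + 6·x)/(4·x + 1)
  = ∞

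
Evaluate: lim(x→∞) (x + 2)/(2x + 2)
This is an ∞/∞ indeterminate form.

Apply L'Hôpital's rule: differentiate numerator and denominator separately.
  f(x) = x + 2   ⇒   f'(x) = 1
  g(x) = 2·x + 2   ⇒   g'(x) = 2
  lim(x→∞) f'(x)/g'(x) = lim(x→∞) (1)/(2)
  = 1/2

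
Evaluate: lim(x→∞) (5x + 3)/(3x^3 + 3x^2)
This is an ∞/∞ indeterminate form.

Apply L'Hôpital's rule: differentiate numerator and denominator separately.
  f(x) = 5·x + 3   ⇒   f'(x) = 5
  g(x) = 3·x^3 + 3·x^2   ⇒   g'(x) = 9·x^2 + 6·x
  lim(x→∞) f'(x)/g'(x) = lim(x→∞) (5)/(9·x^2 + 6·x)
  = 0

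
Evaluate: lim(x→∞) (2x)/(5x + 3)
This is an ∞/∞ indeterminate form.

Apply L'Hôpital's rule: differentiate numerator and denominator separately.
  f(x) = 2·x   ⇒   f'(x) = 2
  g(x) = 5·x + 3   ⇒   g'(x) = 5
  lim(x→∞) f'(x)/g'(x) = lim(x→∞) (2)/(5)
  = 2/5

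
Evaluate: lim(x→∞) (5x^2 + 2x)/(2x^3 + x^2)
This is an ∞/∞ indeterminate form.

Apply L'Hôpital's rule: differentiate numerator and denominator separately.
  f(x) = 5·x^2 + 2·x   ⇒   f'(x) = 10·x + 2
  g(x) = 2·x^3 + x^2   ⇒   g'(x) = 6·x^2 + 2·x
  lim(x→∞) f'(x)/g'(x) = lim(x→∞) (10·x + 2)/(6·x^2 + 2·x)
  = 0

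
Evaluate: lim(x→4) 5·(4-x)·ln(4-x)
This is a 0·∞ indeterminate form.

Rewrite 0·∞ as a quotient (0/0 or ∞/∞ form), then apply L'Hôpital's rule:
  lim(x→4) 5·(4-x)·ln(4-x) = 0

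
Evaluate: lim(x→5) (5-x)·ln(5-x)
This is a 0·∞ indeterminate form.

Rewrite 0·∞ as a quotient (0/0 or ∞/∞ form), then apply L'Hôpital's rule:
  lim(x→5) (5-x)·ln(5-x) = 0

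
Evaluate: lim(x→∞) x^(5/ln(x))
This is an exponential indeterminate form.

For exponential indeterminate forms, take the natural log:
  Let L = lim(x→∞) x^(5/ln(x))
  Then ln(L) = lim(x→∞) [exponent × ln(base)]
  Evaluate using L'Hôpital or standard limits, then exponentiate.
  L = e^(5)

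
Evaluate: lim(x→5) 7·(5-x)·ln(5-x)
This is a 0·∞ indeterminate form.

Rewrite 0·∞ as a quotient (0/0 or ∞/∞ form), then apply L'Hôpital's rule:
  lim(x→5) 7·(5-x)·ln(5-x) = 0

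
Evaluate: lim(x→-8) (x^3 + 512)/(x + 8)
This is a standard limit.

Factor or rationalize the expression:
  lim(x→-8) (x^3 + 512)/(x + 8) = 192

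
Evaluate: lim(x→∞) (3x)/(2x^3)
This is an ∞/∞ indeterminate form.

Apply L'Hôpital's rule: differentiate numerator and denominator separately.
  f(x) = 3·x   ⇒   f'(x) = 3
  g(x) = 2·x^3   ⇒   g'(x) = 6·x^2
  lim(x→∞) f'(x)/g'(x) = lim(x→∞) (3)/(6·x^2)
  = 0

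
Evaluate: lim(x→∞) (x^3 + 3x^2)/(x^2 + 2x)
This is an ∞/∞ indeterminate form.

Apply L'Hôpital's rule: differentiate numerator and denominator separately.
  f(x) = x^3 + 3·x^2   ⇒   f'(x) = 3·x^2 + 6·x
  g(x) = x^2 + 2·x   ⇒   g'(x) = 2·x + 2
  lim(x→∞) f'(x)/g'(x) = lim(x→∞) (3·x^2 + 6·x)/(2·x + 2)
  = ∞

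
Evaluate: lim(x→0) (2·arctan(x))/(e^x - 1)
This is a 0/0 indeterminate form.

Apply L'Hôpital's rule: differentiate numerator and denominator separately.
  f(x) = 2·atan(x)   ⇒   f'(x) = 2/(x^2 + 1)
  g(x) = e^(x) - 1   ⇒   g'(x) = e^(x)
  lim(x→0) f'(x)/g'(x) = lim(x→0) (2/(x^2 + 1))/(e^(x))
  = 2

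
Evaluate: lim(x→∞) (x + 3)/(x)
This is an ∞/∞ indeterminate form.

Apply L'Hôpital's rule: differentiate numerator and denominator separately.
  f(x) = x + 3   ⇒   f'(x) = 1
  g(x) = x   ⇒   g'(x) = 1
  lim(x→∞) f'(x)/g'(x) = lim(x→∞) (1)/(1)
  = 1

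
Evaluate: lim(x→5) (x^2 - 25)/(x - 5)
This is a standard limit.

Factor or rationalize the expression:
  lim(x→5) (x^2 - 25)/(x - 5) = 10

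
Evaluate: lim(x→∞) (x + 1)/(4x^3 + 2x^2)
This is an ∞/∞ indeterminate form.

Apply L'Hôpital's rule: differentiate numerator and denominator separately.
  f(x) = x + 1   ⇒   f'(x) = 1
  g(x) = 4·x^3 + 2·x^2   ⇒   g'(x) = 12·x^2 + 4·x
  lim(x→∞) f'(x)/g'(x) = lim(x→∞) (1)/(12·x^2 + 4·x)
  = 0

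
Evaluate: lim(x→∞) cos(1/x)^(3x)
This is an exponential indeterminate form.

For exponential indeterminate forms, take the natural log:
  Let L = lim(x→∞) cos(1/x)^(3x)
  Then ln(L) = lim(x→∞) [exponent × ln(base)]
  Evaluate using L'Hôpital or standard limits, then exponentiate.
  L = 1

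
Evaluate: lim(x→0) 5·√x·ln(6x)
This is a 0·∞ indeterminate form.

Rewrite 0·∞ as a quotient (0/0 or ∞/∞ form), then apply L'Hôpital's rule:
  lim(x→0) 5·√x·ln(6x) = 0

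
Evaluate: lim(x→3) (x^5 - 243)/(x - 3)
This is a standard limit.

Factor or rationalize the expression:
  lim(x→3) (x^5 - 243)/(x - 3) = 405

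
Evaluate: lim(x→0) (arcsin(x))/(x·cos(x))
This is a 0/0 indeterminate form.

Apply L'Hôpital's rule: differentiate numerator and denominator separately.
  f(x) = asin(x)   ⇒   f'(x) = 1/sqrt(1 - x^2)
  g(x) = x·cos(x)   ⇒   g'(x) = -x·sin(x) + cos(x)
  lim(x→0) f'(x)/g'(x) = lim(x→0) (1/sqrt(1 - x^2))/(-x·sin(x) + cos(x))
  = 1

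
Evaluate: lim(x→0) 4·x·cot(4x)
This is a 0·∞ indeterminate form.

Rewrite 0·∞ as a quotient (0/0 or ∞/∞ form), then apply L'Hôpital's rule:
  lim(x→0) 4·x·cot(4x) = 1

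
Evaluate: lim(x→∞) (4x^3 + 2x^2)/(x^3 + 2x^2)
This is an ∞/∞ indeterminate form.

Apply L'Hôpital's rule: differentiate numerator and denominator separately.
  f(x) = 4·x^3 + 2·x^2   ⇒   f'(x) = 12·x^2 + 4·x
  g(x) = x^3 + 2·x^2   ⇒   g'(x) = 3·x^2 + 4·x
  lim(x→∞) f'(x)/g'(x) = lim(x→∞) (12·x^2 + 4·x)/(3·x^2 + 4·x)
  = 4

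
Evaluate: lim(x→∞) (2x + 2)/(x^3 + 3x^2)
This is an ∞/∞ indeterminate form.

Apply L'Hôpital's rule: differentiate numerator and denominator separately.
  f(x) = 2·x + 2   ⇒   f'(x) = 2
  g(x) = x^3 + 3·x^2   ⇒   g'(x) = 3·x^2 + 6·x
  lim(x→∞) f'(x)/g'(x) = lim(x→∞) (2)/(3·x^2 + 6·x)
  = 0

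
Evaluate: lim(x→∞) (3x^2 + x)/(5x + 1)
This is an ∞/∞ indeterminate form.

Apply L'Hôpital's rule: differentiate numerator and denominator separately.
  f(x) = 3·x^2 + x   ⇒   f'(x) = 6·x + 1
  g(x) = 5·x + 1   ⇒   g'(x) = 5
  lim(x→∞) f'(x)/g'(x) = lim(x→∞) (6·x + 1)/(5)
  = ∞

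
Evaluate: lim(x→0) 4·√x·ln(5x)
This is a 0·∞ indeterminate form.

Rewrite 0·∞ as a quotient (0/0 or ∞/∞ form), then apply L'Hôpital's rule:
  lim(x→0) 4·√x·ln(5x) = 0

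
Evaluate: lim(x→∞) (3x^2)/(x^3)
This is an ∞/∞ indeterminate form.

Apply L'Hôpital's rule: differentiate numerator and denominator separately.
  f(x) = 3·x^2   ⇒   f'(x) = 6·x
  g(x) = x^3   ⇒   g'(x) = 3·x^2
  lim(x→∞) f'(x)/g'(x) = lim(x→∞) (6·x)/(3·x^2)
  = 0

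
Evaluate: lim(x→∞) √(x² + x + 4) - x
This is an ∞-∞ indeterminate form.

Combine fractions or rationalize to convert ∞-∞ to 0/0 form:
  lim(x→∞) √(x² + x + 4) - x = 1/2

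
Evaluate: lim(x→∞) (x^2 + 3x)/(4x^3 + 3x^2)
This is an ∞/∞ indeterminate form.

Apply L'Hôpital's rule: differentiate numerator and denominator separately.
  f(x) = x^2 + 3·x   ⇒   f'(x) = 2·x + 3
  g(x) = 4·x^3 + 3·x^2   ⇒   g'(x) = 12·x^2 + 6·x
  lim(x→∞) f'(x)/g'(x) = lim(x→∞) (2·x + 3)/(12·x^2 + 6·x)
  = 0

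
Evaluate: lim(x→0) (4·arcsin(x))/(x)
This is a 0/0 indeterminate form.

Apply L'Hôpital's rule: differentiate numerator and denominator separately.
  f(x) = 4·asin(x)   ⇒   f'(x) = 4/sqrt(1 - x^2)
  g(x) = x   ⇒   g'(x) = 1
  lim(x→0) f'(x)/g'(x) = lim(x→0) (4/sqrt(1 - x^2))/(1)
  = 4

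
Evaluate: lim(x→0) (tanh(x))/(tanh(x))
This is a 0/0 indeterminate form.

Apply L'Hôpital's rule: differentiate numerator and denominator separately.
  f(x) = tanh(x)   ⇒   f'(x) = 1 - tanh(x)^2
  g(x) = tanh(x)   ⇒   g'(x) = 1 - tanh(x)^2
  lim(x→0) f'(x)/g'(x) = lim(x→0) (1 - tanh(x)^2)/(1 - tanh(x)^2)
  = 1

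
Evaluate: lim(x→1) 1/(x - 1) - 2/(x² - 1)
This is an ∞-∞ indeterminate form.

Combine fractions or rationalize to convert ∞-∞ to 0/0 form:
  lim(x→1) 1/(x - 1) - 2/(x² - 1) = 1/2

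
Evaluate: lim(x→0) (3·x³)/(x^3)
This is a 0/0 indeterminate form.

Apply L'Hôpital's rule: differentiate numerator and denominator separately.
  f(x) = 3·x^3   ⇒   f'(x) = 9·x^2
  g(x) = x^3   ⇒   g'(x) = 3·x^2
  lim(x→0) f'(x)/g'(x) = lim(x→0) (9·x^2)/(3·x^2)
  = 3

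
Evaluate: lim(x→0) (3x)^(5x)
This is an exponential indeterminate form.

For exponential indeterminate forms, take the natural log:
  Let L = lim(x→0) (3x)^(5x)
  Then ln(L) = lim(x→0) [exponent × ln(base)]
  Evaluate using L'Hôpital or standard limits, then exponentiate.
  L = 1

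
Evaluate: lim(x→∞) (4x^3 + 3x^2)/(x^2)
This is an ∞/∞ indeterminate form.

Apply L'Hôpital's rule: differentiate numerator and denominator separately.
  f(x) = 4·x^3 + 3·x^2   ⇒   f'(x) = 12·x^2 + 6·x
  g(x) = x^2   ⇒   g'(x) = 2·x
  lim(x→∞) f'(x)/g'(x) = lim(x→∞) (12·x^2 + 6·x)/(2·x)
  = ∞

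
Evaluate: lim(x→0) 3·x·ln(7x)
This is a 0·∞ indeterminate form.

Rewrite 0·∞ as a quotient (0/0 or ∞/∞ form), then apply L'Hôpital's rule:
  lim(x→0) 3·x·ln(7x) = 0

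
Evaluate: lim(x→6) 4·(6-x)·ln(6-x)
This is a 0·∞ indeterminate form.

Rewrite 0·∞ as a quotient (0/0 or ∞/∞ form), then apply L'Hôpital's rule:
  lim(x→6) 4·(6-x)·ln(6-x) = 0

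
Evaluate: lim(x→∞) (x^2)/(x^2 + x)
This is an ∞/∞ indeterminate form.

Apply L'Hôpital's rule: differentiate numerator and denominator separately.
  f(x) = x^2   ⇒   f'(x) = 2·x
  g(x) = x^2 + x   ⇒   g'(x) = 2·x + 1
  lim(x→∞) f'(x)/g'(x) = lim(x→∞) (2·x)/(2·x + 1)
  = 1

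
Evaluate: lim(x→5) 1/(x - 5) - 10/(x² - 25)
This is an ∞-∞ indeterminate form.

Combine fractions or rationalize to convert ∞-∞ to 0/0 form:
  lim(x→5) 1/(x - 5) - 10/(x² - 25) = 1/10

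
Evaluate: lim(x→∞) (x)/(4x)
This is an ∞/∞ indeterminate form.

Apply L'Hôpital's rule: differentiate numerator and denominator separately.
  f(x) = x   ⇒   f'(x) = 1
  g(x) = 4·x   ⇒   g'(x) = 4
  lim(x→∞) f'(x)/g'(x) = lim(x→∞) (1)/(4)
  = 1/4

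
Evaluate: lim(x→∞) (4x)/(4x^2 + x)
This is an ∞/∞ indeterminate form.

Apply L'Hôpital's rule: differentiate numerator and denominator separately.
  f(x) = 4·x   ⇒   f'(x) = 4
  g(x) = 4·x^2 + x   ⇒   g'(x) = 8·x + 1
  lim(x→∞) f'(x)/g'(x) = lim(x→∞) (4)/(8·x + 1)
  = 0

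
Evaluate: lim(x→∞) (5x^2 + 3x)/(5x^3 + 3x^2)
This is an ∞/∞ indeterminate form.

Apply L'Hôpital's rule: differentiate numerator and denominator separately.
  f(x) = 5·x^2 + 3·x   ⇒   f'(x) = 10·x + 3
  g(x) = 5·x^3 + 3·x^2   ⇒   g'(x) = 15·x^2 + 6·x
  lim(x→∞) f'(x)/g'(x) = lim(x→∞) (10·x + 3)/(15·x^2 + 6·x)
  = 0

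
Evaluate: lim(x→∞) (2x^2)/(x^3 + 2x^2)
This is an ∞/∞ indeterminate form.

Apply L'Hôpital's rule: differentiate numerator and denominator separately.
  f(x) = 2·x^2   ⇒   f'(x) = 4·x
  g(x) = x^3 + 2·x^2   ⇒   g'(x) = 3·x^2 + 4·x
  lim(x→∞) f'(x)/g'(x) = lim(x→∞) (4·x)/(3·x^2 + 4·x)
  = 0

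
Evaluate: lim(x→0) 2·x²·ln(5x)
This is a 0·∞ indeterminate form.

Rewrite 0·∞ as a quotient (0/0 or ∞/∞ form), then apply L'Hôpital's rule:
  lim(x→0) 2·x²·ln(5x) = 0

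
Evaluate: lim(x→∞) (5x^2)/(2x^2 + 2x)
This is an ∞/∞ indeterminate form.

Apply L'Hôpital's rule: differentiate numerator and denominator separately.
  f(x) = 5·x^2   ⇒   f'(x) = 10·x
  g(x) = 2·x^2 + 2·x   ⇒   g'(x) = 4·x + 2
  lim(x→∞) f'(x)/g'(x) = lim(x→∞) (10·x)/(4·x + 2)
  = 5/2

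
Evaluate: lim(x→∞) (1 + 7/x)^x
This is an exponential indeterminate form.

For exponential indeterminate forms, take the natural log:
  Let L = lim(x→∞) (1 + 7/x)^x
  Then ln(L) = lim(x→∞) [exponent × ln(base)]
  Evaluate using L'Hôpital or standard limits, then exponentiate.
  L = e^(7)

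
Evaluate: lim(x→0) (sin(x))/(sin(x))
This is a 0/0 indeterminate form.

Apply L'Hôpital's rule: differentiate numerator and denominator separately.
  f(x) = sin(x)   ⇒   f'(x) = cos(x)
  g(x) = sin(x)   ⇒   g'(x) = cos(x)
  lim(x→0) f'(x)/g'(x) = lim(x→0) (cos(x))/(cos(x))
  = 1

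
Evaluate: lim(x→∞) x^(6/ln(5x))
This is an exponential indeterminate form.

For exponential indeterminate forms, take the natural log:
  Let L = lim(x→∞) x^(6/ln(5x))
  Then ln(L) = lim(x→∞) [exponent × ln(base)]
  Evaluate using L'Hôpital or standard limits, then exponentiate.
  L = e^(6)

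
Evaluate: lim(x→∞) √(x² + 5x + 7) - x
This is an ∞-∞ indeterminate form.

Combine fractions or rationalize to convert ∞-∞ to 0/0 form:
  lim(x→∞) √(x² + 5x + 7) - x = 5/2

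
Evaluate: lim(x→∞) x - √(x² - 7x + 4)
This is an ∞-∞ indeterminate form.

Combine fractions or rationalize to convert ∞-∞ to 0/0 form:
  lim(x→∞) x - √(x² - 7x + 4) = 7/2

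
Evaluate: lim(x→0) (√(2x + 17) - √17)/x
This is a standard limit.

Factor or rationalize the expression:
  lim(x→0) (√(2x + 17) - √17)/x = sqrt(17)/17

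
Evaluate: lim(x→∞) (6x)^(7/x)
This is an exponential indeterminate form.

For exponential indeterminate forms, take the natural log:
  Let L = lim(x→∞) (6x)^(7/x)
  Then ln(L) = lim(x→∞) [exponent × ln(base)]
  Evaluate using L'Hôpital or standard limits, then exponentiate.
  L = 1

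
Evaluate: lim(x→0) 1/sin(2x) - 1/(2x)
This is an ∞-∞ indeterminate form.

Combine fractions or rationalize to convert ∞-∞ to 0/0 form:
  lim(x→0) 1/sin(2x) - 1/(2x) = 0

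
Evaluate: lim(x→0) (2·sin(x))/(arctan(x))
This is a 0/0 indeterminate form.

Apply L'Hôpital's rule: differentiate numerator and denominator separately.
  f(x) = 2·sin(x)   ⇒   f'(x) = 2·cos(x)
  g(x) = atan(x)   ⇒   g'(x) = 1/(x^2 + 1)
  lim(x→0) f'(x)/g'(x) = lim(x→0) (2·cos(x))/(1/(x^2 + 1))
  = 2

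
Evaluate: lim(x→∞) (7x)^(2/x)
This is an exponential indeterminate form.

For exponential indeterminate forms, take the natural log:
  Let L = lim(x→∞) (7x)^(2/x)
  Then ln(L) = lim(x→∞) [exponent × ln(base)]
  Evaluate using L'Hôpital or standard limits, then exponentiate.
  L = 1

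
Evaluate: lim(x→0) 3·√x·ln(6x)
This is a 0·∞ indeterminate form.

Rewrite 0·∞ as a quotient (0/0 or ∞/∞ form), then apply L'Hôpital's rule:
  lim(x→0) 3·√x·ln(6x) = 0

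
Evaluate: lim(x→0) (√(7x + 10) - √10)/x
This is a standard limit.

Factor or rationalize the expression:
  lim(x→0) (√(7x + 10) - √10)/x = 7·sqrt(10)/20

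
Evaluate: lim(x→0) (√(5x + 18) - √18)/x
This is a standard limit.

Factor or rationalize the expression:
  lim(x→0) (√(5x + 18) - √18)/x = 5·sqrt(2)/12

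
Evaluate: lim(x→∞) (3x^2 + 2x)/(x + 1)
This is an ∞/∞ indeterminate form.

Apply L'Hôpital's rule: differentiate numerator and denominator separately.
  f(x) = 3·x^2 + 2·x   ⇒   f'(x) = 6·x + 2
  g(x) = x + 1   ⇒   g'(x) = 1
  lim(x→∞) f'(x)/g'(x) = lim(x→∞) (6·x + 2)/(1)
  = ∞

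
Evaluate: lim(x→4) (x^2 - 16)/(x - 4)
This is a standard limit.

Factor or rationalize the expression:
  lim(x→4) (x^2 - 16)/(x - 4) = 8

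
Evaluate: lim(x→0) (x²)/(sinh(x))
This is a 0/0 indeterminate form.

Apply L'Hôpital's rule: differentiate numerator and denominator separately.
  f(x) = x^2   ⇒   f'(x) = 2·x
  g(x) = sinh(x)   ⇒   g'(x) = cosh(x)
  lim(x→0) f'(x)/g'(x) = lim(x→0) (2·x)/(cosh(x))
  = 0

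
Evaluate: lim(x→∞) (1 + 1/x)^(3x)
This is an exponential indeterminate form.

For exponential indeterminate forms, take the natural log:
  Let L = lim(x→∞) (1 + 1/x)^(3x)
  Then ln(L) = lim(x→∞) [exponent × ln(base)]
  Evaluate using L'Hôpital or standard limits, then exponentiate.
  L = e^(3)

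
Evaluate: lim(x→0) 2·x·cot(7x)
This is a 0·∞ indeterminate form.

Rewrite 0·∞ as a quotient (0/0 or ∞/∞ form), then apply L'Hôpital's rule:
  lim(x→0) 2·x·cot(7x) = 2/7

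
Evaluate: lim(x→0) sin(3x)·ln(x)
This is a 0·∞ indeterminate form.

Rewrite 0·∞ as a quotient (0/0 or ∞/∞ form), then apply L'Hôpital's rule:
  lim(x→0) sin(3x)·ln(x) = 0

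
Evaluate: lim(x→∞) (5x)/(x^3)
This is an ∞/∞ indeterminate form.

Apply L'Hôpital's rule: differentiate numerator and denominator separately.
  f(x) = 5·x   ⇒   f'(x) = 5
  g(x) = x^3   ⇒   g'(x) = 3·x^2
  lim(x→∞) f'(x)/g'(x) = lim(x→∞) (5)/(3·x^2)
  = 0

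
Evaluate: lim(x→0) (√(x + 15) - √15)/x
This is a standard limit.

Factor or rationalize the expression:
  lim(x→0) (√(x + 15) - √15)/x = sqrt(15)/30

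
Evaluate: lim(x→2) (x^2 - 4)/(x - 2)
This is a standard limit.

Factor or rationalize the expression:
  lim(x→2) (x^2 - 4)/(x - 2) = 4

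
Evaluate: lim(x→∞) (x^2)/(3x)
This is an ∞/∞ indeterminate form.

Apply L'Hôpital's rule: differentiate numerator and denominator separately.
  f(x) = x^2   ⇒   f'(x) = 2·x
  g(x) = 3·x   ⇒   g'(x) = 3
  lim(x→∞) f'(x)/g'(x) = lim(x→∞) (2·x)/(3)
  = ∞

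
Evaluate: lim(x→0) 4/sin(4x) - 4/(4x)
This is an ∞-∞ indeterminate form.

Combine fractions or rationalize to convert ∞-∞ to 0/0 form:
  lim(x→0) 4/sin(4x) - 4/(4x) = 0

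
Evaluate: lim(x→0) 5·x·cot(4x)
This is a 0·∞ indeterminate form.

Rewrite 0·∞ as a quotient (0/0 or ∞/∞ form), then apply L'Hôpital's rule:
  lim(x→0) 5·x·cot(4x) = 5/4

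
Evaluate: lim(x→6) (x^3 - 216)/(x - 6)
This is a standard limit.

Factor or rationalize the expression:
  lim(x→6) (x^3 - 216)/(x - 6) = 108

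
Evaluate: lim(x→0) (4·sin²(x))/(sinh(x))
This is a 0/0 indeterminate form.

Apply L'Hôpital's rule: differentiate numerator and denominator separately.
  f(x) = 4·sin(x)^2   ⇒   f'(x) = 8·sin(x)·cos(x)
  g(x) = sinh(x)   ⇒   g'(x) = cosh(x)
  lim(x→0) f'(x)/g'(x) = lim(x→0) (8·sin(x)·cos(x))/(cosh(x))
  = 0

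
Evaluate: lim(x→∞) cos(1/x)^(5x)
This is an exponential indeterminate form.

For exponential indeterminate forms, take the natural log:
  Let L = lim(x→∞) cos(1/x)^(5x)
  Then ln(L) = lim(x→∞) [exponent × ln(base)]
  Evaluate using L'Hôpital or standard limits, then exponentiate.
  L = 1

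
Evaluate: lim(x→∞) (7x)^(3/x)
This is an exponential indeterminate form.

For exponential indeterminate forms, take the natural log:
  Let L = lim(x→∞) (7x)^(3/x)
  Then ln(L) = lim(x→∞) [exponent × ln(base)]
  Evaluate using L'Hôpital or standard limits, then exponentiate.
  L = 1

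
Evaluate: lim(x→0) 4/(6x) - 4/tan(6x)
This is an ∞-∞ indeterminate form.

Combine fractions or rationalize to convert ∞-∞ to 0/0 form:
  lim(x→0) 4/(6x) - 4/tan(6x) = 0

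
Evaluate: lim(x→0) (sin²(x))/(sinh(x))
This is a 0/0 indeterminate form.

Apply L'Hôpital's rule: differentiate numerator and denominator separately.
  f(x) = sin(x)^2   ⇒   f'(x) = 2·sin(x)·cos(x)
  g(x) = sinh(x)   ⇒   g'(x) = cosh(x)
  lim(x→0) f'(x)/g'(x) = lim(x→0) (2·sin(x)·cos(x))/(cosh(x))
  = 0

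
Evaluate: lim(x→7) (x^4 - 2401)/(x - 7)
This is a standard limit.

Factor or rationalize the expression:
  lim(x→7) (x^4 - 2401)/(x - 7) = 1372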